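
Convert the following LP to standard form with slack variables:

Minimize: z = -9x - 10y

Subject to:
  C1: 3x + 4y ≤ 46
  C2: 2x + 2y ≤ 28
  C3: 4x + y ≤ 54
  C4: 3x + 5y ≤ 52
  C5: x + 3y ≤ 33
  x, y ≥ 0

min z = -9x - 10y

s.t.
  3x + 4y + s1 = 46
  2x + 2y + s2 = 28
  4x + y + s3 = 54
  3x + 5y + s4 = 52
  x + 3y + s5 = 33
  x, y, s1, s2, s3, s4, s5 ≥ 0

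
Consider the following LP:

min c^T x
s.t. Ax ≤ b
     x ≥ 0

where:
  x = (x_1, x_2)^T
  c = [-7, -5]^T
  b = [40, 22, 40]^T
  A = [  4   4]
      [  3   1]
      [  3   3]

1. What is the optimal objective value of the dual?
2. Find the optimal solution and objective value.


1. -62
2. x_1 = 6, x_2 = 4, z = -62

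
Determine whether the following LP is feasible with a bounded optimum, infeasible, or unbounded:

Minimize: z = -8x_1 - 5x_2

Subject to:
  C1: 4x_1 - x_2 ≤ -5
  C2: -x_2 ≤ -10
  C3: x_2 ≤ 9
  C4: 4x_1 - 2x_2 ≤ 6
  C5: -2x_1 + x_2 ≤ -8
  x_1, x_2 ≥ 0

Infeasible (no feasible solution exists)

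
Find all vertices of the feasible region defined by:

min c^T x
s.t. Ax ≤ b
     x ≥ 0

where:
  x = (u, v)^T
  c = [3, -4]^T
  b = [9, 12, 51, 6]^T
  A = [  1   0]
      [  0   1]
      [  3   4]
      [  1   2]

(0, 0), (6, 0), (0, 3)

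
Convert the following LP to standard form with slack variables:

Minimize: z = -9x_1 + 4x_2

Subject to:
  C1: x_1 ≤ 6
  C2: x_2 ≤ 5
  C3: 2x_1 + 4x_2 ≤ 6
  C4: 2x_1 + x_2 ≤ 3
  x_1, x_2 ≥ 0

min z = -9x_1 + 4x_2

s.t.
  x_1 + s1 = 6
  x_2 + s2 = 5
  2x_1 + 4x_2 + s3 = 6
  2x_1 + x_2 + s4 = 3
  x_1, x_2, s1, s2, s3, s4 ≥ 0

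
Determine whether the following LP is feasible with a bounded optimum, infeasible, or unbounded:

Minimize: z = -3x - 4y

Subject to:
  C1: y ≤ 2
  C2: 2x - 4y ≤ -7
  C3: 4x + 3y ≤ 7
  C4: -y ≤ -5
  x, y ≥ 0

Infeasible (no feasible solution exists)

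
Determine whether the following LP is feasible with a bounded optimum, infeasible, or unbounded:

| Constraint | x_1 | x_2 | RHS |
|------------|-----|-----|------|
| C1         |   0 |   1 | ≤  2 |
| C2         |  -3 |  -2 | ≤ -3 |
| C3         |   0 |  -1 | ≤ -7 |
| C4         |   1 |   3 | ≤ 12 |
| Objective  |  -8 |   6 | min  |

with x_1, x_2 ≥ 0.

Infeasible (no feasible solution exists)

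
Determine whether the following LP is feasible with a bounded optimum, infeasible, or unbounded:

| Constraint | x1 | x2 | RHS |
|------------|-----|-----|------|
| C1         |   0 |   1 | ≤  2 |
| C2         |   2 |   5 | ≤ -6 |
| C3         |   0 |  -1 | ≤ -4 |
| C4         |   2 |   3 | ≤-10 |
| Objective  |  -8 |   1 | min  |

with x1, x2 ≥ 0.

Infeasible (no feasible solution exists)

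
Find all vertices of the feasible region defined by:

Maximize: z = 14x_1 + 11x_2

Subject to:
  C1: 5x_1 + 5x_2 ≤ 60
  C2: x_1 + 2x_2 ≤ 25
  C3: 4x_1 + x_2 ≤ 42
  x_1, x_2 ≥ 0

(0, 0), (10.5, 0), (10, 2), (0, 12)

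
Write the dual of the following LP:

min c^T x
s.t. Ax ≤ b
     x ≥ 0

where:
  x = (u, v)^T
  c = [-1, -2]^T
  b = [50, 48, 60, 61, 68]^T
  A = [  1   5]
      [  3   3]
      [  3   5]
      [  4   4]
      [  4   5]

Primal min cᵀx s.t. Ax ≤ b, x ≥ 0  →  Dual max −bᵀy s.t. Aᵀy ≥ −c, y ≥ 0.

Maximize: z = -50y1 - 48y2 - 60y3 - 61y4 - 68y5

Subject to:
  y1 + 3y2 + 3y3 + 4y4 + 4y5 ≥ 1
  5y1 + 3y2 + 5y3 + 4y4 + 5y5 ≥ 2
  y1, y2, y3, y4, y5 ≥ 0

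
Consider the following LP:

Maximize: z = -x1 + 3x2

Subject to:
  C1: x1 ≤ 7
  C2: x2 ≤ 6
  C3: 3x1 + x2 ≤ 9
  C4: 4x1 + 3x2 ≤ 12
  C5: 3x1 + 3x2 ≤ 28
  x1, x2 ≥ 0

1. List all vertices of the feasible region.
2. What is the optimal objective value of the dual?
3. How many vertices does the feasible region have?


1. (0, 0), (3, 0), (0, 4)
2. 12
3. 3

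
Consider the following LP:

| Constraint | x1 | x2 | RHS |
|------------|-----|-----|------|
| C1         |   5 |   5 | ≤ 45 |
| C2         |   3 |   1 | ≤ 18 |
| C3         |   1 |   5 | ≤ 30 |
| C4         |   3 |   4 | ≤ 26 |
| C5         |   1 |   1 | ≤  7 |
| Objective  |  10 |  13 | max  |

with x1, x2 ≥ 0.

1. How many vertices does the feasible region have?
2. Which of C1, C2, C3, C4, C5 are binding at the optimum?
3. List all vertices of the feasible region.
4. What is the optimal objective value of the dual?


1. 6
2. C4, C5
3. (0, 0), (6, 0), (5.5, 1.5), (2, 5), (0.9091, 5.818), (0, 6)
4. 85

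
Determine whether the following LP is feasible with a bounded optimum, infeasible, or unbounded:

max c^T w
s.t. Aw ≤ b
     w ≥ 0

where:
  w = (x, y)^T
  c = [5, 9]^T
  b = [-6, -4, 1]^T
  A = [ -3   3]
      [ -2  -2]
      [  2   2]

Infeasible (no feasible solution exists)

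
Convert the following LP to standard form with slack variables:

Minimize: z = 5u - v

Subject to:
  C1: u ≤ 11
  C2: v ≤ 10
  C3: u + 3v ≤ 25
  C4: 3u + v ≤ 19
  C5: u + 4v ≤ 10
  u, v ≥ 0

min z = 5u - v

s.t.
  u + s1 = 11
  v + s2 = 10
  u + 3v + s3 = 25
  3u + v + s4 = 19
  u + 4v + s5 = 10
  u, v, s1, s2, s3, s4, s5 ≥ 0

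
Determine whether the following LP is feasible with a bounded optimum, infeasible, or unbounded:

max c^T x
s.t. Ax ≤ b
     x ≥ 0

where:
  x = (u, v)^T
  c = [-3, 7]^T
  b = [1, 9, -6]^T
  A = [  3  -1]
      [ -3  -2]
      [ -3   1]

Infeasible (no feasible solution exists)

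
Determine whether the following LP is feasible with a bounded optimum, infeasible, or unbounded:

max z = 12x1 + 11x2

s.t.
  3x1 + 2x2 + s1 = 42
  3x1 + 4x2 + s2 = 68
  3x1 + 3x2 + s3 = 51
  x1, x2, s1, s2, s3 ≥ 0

Feasible with a bounded optimal solution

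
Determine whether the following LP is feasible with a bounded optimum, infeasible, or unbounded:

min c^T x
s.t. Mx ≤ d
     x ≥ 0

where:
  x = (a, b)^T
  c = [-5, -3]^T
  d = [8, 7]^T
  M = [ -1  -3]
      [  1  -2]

Unbounded (objective can decrease without bound)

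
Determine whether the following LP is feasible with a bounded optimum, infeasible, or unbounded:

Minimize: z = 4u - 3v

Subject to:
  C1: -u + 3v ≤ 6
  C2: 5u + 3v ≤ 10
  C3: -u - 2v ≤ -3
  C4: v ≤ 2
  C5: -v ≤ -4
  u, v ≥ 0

Infeasible (no feasible solution exists)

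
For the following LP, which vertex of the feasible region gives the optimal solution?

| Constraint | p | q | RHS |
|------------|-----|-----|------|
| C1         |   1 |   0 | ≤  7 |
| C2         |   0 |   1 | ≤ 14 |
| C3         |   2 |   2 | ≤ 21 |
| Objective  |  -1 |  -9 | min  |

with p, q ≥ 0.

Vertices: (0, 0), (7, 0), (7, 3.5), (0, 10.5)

Evaluate the objective at each vertex of the feasible region:
  z(0, 0) = 0
  z(7, 0) = -7
  z(7, 3.5) = -38.5
  z(0, 10.5) = -94.5  ←
The minimum is at p = 0, q = 10.5.

(0, 10.5)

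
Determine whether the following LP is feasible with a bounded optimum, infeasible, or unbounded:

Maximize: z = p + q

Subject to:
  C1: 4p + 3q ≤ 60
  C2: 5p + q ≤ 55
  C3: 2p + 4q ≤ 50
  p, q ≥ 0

Feasible with a bounded optimal solution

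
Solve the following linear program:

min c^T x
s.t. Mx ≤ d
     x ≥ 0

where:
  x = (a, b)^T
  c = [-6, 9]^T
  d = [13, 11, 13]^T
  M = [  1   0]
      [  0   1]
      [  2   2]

Evaluate the objective at each vertex of the feasible region:
  z(0, 0) = 0
  z(6.5, 0) = -39  ←
  z(0, 6.5) = 58.5
The minimum is at a = 6.5, b = 0.

a = 6.5, b = 0, z = -39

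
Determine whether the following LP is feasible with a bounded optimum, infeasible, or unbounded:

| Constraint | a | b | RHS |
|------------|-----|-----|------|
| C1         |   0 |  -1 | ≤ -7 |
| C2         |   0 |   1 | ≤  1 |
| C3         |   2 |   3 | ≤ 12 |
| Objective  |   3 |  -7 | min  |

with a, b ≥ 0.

Infeasible (no feasible solution exists)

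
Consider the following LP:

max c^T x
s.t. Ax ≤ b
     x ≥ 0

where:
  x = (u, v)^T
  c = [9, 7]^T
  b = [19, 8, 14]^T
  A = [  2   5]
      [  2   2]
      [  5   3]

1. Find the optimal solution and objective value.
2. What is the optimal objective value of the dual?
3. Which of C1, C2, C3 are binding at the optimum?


1. u = 1, v = 3, z = 30
2. 30
3. C2, C3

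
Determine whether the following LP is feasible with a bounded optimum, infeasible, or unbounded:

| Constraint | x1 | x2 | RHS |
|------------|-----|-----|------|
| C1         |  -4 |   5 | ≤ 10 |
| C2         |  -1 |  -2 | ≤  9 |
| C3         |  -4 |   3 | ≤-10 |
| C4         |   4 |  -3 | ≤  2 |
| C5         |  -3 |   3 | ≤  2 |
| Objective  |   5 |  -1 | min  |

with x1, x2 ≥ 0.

Infeasible (no feasible solution exists)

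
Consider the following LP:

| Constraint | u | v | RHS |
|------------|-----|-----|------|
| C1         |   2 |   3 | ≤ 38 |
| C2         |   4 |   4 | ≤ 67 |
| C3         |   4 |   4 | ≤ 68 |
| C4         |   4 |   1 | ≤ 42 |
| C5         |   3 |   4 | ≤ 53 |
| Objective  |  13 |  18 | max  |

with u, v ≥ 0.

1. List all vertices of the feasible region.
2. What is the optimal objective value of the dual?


1. (0, 0), (10.5, 0), (8.846, 6.615), (7, 8), (0, 12.67)
2. 235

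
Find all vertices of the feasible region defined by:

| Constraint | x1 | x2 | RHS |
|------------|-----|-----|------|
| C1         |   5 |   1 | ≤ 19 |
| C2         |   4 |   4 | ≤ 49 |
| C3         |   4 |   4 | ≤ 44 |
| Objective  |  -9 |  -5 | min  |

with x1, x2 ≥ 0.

(0, 0), (3.8, 0), (2, 9), (0, 11)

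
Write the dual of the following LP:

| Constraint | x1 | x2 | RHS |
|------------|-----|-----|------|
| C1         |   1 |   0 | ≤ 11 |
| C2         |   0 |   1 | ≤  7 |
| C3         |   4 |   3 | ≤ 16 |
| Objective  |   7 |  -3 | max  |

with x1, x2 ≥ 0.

Primal max cᵀx s.t. Ax ≤ b, x ≥ 0  →  Dual min bᵀy s.t. Aᵀy ≥ c, y ≥ 0.

Minimize: z = 11y1 + 7y2 + 16y3

Subject to:
  y1 + 4y3 ≥ 7
  y2 + 3y3 ≥ -3
  y1, y2, y3 ≥ 0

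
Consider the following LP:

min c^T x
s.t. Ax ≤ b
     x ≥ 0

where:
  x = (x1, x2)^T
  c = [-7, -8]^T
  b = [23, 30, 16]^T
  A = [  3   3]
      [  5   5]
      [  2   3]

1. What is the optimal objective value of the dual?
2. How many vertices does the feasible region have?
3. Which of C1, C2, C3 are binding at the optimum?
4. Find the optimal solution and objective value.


1. -46
2. 4
3. C2, C3
4. x1 = 2, x2 = 4, z = -46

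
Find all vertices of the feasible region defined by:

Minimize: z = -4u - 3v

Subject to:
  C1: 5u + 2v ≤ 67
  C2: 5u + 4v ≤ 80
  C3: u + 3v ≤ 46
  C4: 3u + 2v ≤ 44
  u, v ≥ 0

(0, 0), (13.4, 0), (11.5, 4.75), (8, 10), (5.091, 13.64), (0, 15.33)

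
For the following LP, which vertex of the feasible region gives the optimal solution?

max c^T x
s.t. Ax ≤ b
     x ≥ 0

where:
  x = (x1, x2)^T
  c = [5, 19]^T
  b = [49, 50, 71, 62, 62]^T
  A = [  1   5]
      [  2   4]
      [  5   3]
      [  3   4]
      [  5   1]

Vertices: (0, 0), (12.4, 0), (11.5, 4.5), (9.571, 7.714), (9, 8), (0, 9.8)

Evaluate the objective at each vertex of the feasible region:
  z(0, 0) = 0
  z(12.4, 0) = 62
  z(11.5, 4.5) = 143
  z(9.571, 7.714) = 194.4
  z(9, 8) = 197  ←
  z(0, 9.8) = 186.2
The maximum is at x1 = 9, x2 = 8.

(9, 8)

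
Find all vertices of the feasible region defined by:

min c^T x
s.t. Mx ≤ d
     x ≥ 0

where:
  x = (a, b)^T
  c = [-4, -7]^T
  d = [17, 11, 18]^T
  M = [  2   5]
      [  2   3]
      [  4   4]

(0, 0), (4.5, 0), (2.5, 2), (1, 3), (0, 3.4)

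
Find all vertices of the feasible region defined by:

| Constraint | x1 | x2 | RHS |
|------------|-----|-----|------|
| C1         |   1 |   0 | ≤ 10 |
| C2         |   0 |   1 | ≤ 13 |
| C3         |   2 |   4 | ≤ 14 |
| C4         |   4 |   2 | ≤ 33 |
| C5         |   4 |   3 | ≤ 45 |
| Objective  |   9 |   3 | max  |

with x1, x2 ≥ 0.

(0, 0), (7, 0), (0, 3.5)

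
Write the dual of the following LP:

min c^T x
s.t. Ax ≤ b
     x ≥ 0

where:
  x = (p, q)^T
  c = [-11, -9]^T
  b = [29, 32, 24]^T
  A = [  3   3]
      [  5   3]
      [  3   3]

Primal min cᵀx s.t. Ax ≤ b, x ≥ 0  →  Dual max −bᵀy s.t. Aᵀy ≥ −c, y ≥ 0.

Maximize: z = -29y1 - 32y2 - 24y3

Subject to:
  3y1 + 5y2 + 3y3 ≥ 11
  3y1 + 3y2 + 3y3 ≥ 9
  y1, y2, y3 ≥ 0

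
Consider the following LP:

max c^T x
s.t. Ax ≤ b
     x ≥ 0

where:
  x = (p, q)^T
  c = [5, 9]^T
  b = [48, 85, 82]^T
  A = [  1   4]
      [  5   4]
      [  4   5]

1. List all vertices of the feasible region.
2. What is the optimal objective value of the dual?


1. (0, 0), (17, 0), (10.78, 7.778), (8, 10), (0, 12)
2. 130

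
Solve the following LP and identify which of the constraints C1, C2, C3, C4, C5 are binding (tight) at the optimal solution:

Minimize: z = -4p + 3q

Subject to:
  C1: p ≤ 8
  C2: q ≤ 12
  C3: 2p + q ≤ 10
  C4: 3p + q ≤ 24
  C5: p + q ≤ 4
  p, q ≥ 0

At p = 4, q = 0, compute slack b - a·x for each constraint:
  C1: 8 − 4 = 4  (slack)
  C2: 12 − 0 = 12  (slack)
  C3: 10 − 8 = 2  (slack)
  C4: 24 − 12 = 12  (slack)
  C5: 4 − 4 = 0  (binding)

Optimal: p = 4, q = 0
Binding: C5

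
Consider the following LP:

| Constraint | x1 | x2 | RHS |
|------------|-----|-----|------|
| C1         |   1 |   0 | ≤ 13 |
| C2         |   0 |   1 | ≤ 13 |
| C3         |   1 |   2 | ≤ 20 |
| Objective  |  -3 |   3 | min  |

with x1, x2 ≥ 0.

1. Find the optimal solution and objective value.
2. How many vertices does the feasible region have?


1. x1 = 13, x2 = 0, z = -39
2. 4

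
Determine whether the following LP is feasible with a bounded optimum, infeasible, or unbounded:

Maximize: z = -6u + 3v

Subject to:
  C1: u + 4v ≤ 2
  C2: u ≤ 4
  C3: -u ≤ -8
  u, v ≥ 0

Infeasible (no feasible solution exists)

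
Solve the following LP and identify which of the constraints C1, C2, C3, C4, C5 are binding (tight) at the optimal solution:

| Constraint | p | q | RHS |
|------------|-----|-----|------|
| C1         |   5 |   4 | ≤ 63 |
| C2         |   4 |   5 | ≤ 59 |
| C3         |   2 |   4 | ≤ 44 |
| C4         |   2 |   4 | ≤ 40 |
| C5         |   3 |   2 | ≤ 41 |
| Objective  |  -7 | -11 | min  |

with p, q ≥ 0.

At p = 6, q = 7, compute slack b - a·x for each constraint:
  C1: 63 − 58 = 5  (slack)
  C2: 59 − 59 = 0  (binding)
  C3: 44 − 40 = 4  (slack)
  C4: 40 − 40 = 0  (binding)
  C5: 41 − 32 = 9  (slack)

Optimal: p = 6, q = 7
Binding: C2, C4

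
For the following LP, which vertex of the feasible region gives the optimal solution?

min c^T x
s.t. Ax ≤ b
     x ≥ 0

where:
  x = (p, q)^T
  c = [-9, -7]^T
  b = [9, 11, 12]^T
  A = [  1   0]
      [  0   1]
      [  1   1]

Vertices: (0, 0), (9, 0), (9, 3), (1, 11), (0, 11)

Evaluate the objective at each vertex of the feasible region:
  z(0, 0) = 0
  z(9, 0) = -81
  z(9, 3) = -102  ←
  z(1, 11) = -86
  z(0, 11) = -77
The minimum is at p = 9, q = 3.

(9, 3)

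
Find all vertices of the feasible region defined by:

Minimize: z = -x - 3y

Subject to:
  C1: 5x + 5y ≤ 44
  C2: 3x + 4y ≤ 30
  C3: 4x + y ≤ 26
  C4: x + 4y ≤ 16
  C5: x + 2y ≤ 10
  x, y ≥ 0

(0, 0), (6.5, 0), (6, 2), (4, 3), (0, 4)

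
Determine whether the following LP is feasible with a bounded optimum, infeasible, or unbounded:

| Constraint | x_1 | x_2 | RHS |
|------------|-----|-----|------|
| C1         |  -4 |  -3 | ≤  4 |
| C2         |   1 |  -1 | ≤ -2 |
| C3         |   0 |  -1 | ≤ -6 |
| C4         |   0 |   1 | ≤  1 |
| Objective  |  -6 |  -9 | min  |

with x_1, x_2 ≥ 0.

Infeasible (no feasible solution exists)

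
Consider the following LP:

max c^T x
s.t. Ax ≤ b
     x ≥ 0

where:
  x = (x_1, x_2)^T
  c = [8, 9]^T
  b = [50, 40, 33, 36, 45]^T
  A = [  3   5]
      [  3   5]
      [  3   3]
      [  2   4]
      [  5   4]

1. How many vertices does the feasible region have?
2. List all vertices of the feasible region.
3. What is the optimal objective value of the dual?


1. 4
2. (0, 0), (9, 0), (5, 5), (0, 8)
3. 85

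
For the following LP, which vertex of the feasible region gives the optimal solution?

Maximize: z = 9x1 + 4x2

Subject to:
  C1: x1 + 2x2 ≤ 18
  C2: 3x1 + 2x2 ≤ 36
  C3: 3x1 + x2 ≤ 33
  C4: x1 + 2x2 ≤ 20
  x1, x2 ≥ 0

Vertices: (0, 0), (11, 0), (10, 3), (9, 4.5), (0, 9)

Evaluate the objective at each vertex of the feasible region:
  z(0, 0) = 0
  z(11, 0) = 99
  z(10, 3) = 102  ←
  z(9, 4.5) = 99
  z(0, 9) = 36
The maximum is at x1 = 10, x2 = 3.

(10, 3)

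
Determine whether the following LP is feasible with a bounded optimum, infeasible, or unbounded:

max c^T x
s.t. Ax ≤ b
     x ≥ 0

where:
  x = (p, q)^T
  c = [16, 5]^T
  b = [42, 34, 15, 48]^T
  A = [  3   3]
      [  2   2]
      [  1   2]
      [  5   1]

Feasible with a bounded optimal solution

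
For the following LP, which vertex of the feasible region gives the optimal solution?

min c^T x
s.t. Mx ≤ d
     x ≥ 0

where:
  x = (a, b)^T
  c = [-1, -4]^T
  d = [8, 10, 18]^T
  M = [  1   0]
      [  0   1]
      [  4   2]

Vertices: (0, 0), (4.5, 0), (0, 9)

Evaluate the objective at each vertex of the feasible region:
  z(0, 0) = 0
  z(4.5, 0) = -4.5
  z(0, 9) = -36  ←
The minimum is at a = 0, b = 9.

(0, 9)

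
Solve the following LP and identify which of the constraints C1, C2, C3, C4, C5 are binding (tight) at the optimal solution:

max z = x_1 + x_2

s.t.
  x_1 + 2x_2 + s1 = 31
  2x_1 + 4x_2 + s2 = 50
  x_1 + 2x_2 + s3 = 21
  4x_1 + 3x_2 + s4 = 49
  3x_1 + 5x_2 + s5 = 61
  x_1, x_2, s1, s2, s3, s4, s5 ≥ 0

At x_1 = 7, x_2 = 7, compute slack b - a·x for each constraint:
  C1: 31 − 21 = 10  (slack)
  C2: 50 − 42 = 8  (slack)
  C3: 21 − 21 = 0  (binding)
  C4: 49 − 49 = 0  (binding)
  C5: 61 − 56 = 5  (slack)

Optimal: x_1 = 7, x_2 = 7
Binding: C3, C4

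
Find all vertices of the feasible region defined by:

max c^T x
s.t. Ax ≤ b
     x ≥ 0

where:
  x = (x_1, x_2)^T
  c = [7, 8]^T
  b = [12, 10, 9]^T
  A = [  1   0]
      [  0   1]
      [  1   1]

(0, 0), (9, 0), (0, 9)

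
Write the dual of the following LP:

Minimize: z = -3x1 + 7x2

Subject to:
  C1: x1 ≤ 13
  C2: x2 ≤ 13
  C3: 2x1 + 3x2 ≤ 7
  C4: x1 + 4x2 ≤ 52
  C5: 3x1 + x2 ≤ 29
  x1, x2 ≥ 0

Primal min cᵀx s.t. Ax ≤ b, x ≥ 0  →  Dual max −bᵀy s.t. Aᵀy ≥ −c, y ≥ 0.

Maximize: z = -13y1 - 13y2 - 7y3 - 52y4 - 29y5

Subject to:
  y1 + 2y3 + y4 + 3y5 ≥ 3
  y2 + 3y3 + 4y4 + y5 ≥ -7
  y1, y2, y3, y4, y5 ≥ 0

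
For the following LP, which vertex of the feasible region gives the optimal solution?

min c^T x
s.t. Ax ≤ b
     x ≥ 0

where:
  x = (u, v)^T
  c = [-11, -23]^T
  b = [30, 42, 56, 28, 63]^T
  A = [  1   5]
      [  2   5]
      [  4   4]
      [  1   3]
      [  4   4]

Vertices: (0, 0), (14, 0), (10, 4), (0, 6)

Evaluate the objective at each vertex of the feasible region:
  z(0, 0) = 0
  z(14, 0) = -154
  z(10, 4) = -202  ←
  z(0, 6) = -138
The minimum is at u = 10, v = 4.

(10, 4)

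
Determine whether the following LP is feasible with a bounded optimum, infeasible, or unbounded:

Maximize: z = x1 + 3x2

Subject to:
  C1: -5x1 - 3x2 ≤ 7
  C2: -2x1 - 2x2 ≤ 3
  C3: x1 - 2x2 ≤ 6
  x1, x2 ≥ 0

Unbounded (objective can increase without bound)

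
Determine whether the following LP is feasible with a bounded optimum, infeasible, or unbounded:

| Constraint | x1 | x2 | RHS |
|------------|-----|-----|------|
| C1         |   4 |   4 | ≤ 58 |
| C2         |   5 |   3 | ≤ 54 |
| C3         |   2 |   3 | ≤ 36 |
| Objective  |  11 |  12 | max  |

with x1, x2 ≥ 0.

Feasible with a bounded optimal solution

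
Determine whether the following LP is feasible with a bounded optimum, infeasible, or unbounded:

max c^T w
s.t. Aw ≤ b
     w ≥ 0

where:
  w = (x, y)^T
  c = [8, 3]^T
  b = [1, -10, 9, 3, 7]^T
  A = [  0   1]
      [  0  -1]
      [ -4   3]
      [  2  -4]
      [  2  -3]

Infeasible (no feasible solution exists)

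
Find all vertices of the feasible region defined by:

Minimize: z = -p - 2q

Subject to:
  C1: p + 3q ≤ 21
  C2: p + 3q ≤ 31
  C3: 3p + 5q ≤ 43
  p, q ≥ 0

(0, 0), (14.33, 0), (6, 5), (0, 7)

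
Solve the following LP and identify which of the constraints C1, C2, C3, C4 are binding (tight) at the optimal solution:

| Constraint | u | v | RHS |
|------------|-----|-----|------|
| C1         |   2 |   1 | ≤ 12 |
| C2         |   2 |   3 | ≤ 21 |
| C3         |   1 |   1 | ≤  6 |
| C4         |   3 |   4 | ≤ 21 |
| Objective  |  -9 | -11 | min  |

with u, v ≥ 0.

At u = 3, v = 3, compute slack b - a·x for each constraint:
  C1: 12 − 9 = 3  (slack)
  C2: 21 − 15 = 6  (slack)
  C3: 6 − 6 = 0  (binding)
  C4: 21 − 21 = 0  (binding)

Optimal: u = 3, v = 3
Binding: C3, C4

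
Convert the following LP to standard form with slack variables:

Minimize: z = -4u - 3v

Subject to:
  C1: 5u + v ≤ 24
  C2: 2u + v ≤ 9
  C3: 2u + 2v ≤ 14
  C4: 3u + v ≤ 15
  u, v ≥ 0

min z = -4u - 3v

s.t.
  5u + v + s1 = 24
  2u + v + s2 = 9
  2u + 2v + s3 = 14
  3u + v + s4 = 15
  u, v, s1, s2, s3, s4 ≥ 0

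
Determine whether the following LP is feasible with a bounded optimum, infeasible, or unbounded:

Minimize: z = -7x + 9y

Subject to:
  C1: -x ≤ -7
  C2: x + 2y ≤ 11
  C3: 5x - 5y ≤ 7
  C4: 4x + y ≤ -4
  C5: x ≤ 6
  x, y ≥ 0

Infeasible (no feasible solution exists)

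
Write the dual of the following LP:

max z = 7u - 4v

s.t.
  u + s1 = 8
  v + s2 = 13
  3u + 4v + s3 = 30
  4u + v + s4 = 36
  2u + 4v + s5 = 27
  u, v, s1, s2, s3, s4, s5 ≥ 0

Primal max cᵀx s.t. Ax ≤ b, x ≥ 0  →  Dual min bᵀy s.t. Aᵀy ≥ c, y ≥ 0.

Minimize: z = 8y1 + 13y2 + 30y3 + 36y4 + 27y5

Subject to:
  y1 + 3y3 + 4y4 + 2y5 ≥ 7
  y2 + 4y3 + y4 + 4y5 ≥ -4
  y1, y2, y3, y4, y5 ≥ 0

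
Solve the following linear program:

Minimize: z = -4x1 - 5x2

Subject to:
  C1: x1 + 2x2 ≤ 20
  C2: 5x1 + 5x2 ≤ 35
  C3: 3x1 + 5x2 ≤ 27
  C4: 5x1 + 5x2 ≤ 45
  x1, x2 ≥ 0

Evaluate the objective at each vertex of the feasible region:
  z(0, 0) = 0
  z(7, 0) = -28
  z(4, 3) = -31  ←
  z(0, 5.4) = -27
The minimum is at x1 = 4, x2 = 3.

x1 = 4, x2 = 3, z = -31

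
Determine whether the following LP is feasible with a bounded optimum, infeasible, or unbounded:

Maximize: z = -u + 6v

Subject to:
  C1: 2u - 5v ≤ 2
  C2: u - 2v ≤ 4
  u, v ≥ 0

Unbounded (objective can increase without bound)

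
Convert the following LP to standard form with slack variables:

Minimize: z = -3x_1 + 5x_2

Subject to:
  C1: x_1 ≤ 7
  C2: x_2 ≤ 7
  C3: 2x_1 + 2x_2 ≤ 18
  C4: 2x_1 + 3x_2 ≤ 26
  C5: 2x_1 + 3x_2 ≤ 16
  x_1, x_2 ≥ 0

min z = -3x_1 + 5x_2

s.t.
  x_1 + s1 = 7
  x_2 + s2 = 7
  2x_1 + 2x_2 + s3 = 18
  2x_1 + 3x_2 + s4 = 26
  2x_1 + 3x_2 + s5 = 16
  x_1, x_2, s1, s2, s3, s4, s5 ≥ 0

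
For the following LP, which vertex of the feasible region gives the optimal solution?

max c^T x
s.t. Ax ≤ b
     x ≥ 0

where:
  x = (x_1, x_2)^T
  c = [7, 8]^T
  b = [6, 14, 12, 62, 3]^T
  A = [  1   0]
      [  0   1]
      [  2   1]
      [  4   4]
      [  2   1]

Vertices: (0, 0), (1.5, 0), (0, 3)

Evaluate the objective at each vertex of the feasible region:
  z(0, 0) = 0
  z(1.5, 0) = 10.5
  z(0, 3) = 24  ←
The maximum is at x_1 = 0, x_2 = 3.

(0, 3)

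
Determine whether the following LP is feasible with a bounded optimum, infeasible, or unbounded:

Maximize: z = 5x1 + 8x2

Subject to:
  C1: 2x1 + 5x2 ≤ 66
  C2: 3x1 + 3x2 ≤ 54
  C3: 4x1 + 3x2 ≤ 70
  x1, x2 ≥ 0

Feasible with a bounded optimal solution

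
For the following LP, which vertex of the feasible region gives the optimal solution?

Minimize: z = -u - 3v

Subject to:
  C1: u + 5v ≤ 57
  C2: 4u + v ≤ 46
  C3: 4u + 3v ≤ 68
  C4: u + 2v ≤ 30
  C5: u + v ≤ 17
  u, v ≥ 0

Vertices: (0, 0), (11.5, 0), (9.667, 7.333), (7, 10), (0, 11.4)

Evaluate the objective at each vertex of the feasible region:
  z(0, 0) = 0
  z(11.5, 0) = -11.5
  z(9.667, 7.333) = -31.67
  z(7, 10) = -37  ←
  z(0, 11.4) = -34.2
The minimum is at u = 7, v = 10.

(7, 10)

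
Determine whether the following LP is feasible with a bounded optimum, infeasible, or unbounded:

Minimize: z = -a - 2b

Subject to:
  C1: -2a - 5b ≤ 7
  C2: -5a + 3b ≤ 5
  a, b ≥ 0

Unbounded (objective can decrease without bound)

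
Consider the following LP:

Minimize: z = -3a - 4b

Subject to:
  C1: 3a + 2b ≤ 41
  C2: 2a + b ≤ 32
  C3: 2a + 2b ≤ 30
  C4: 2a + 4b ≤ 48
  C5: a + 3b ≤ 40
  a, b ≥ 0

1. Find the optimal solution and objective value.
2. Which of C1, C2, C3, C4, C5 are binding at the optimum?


1. a = 6, b = 9, z = -54
2. C3, C4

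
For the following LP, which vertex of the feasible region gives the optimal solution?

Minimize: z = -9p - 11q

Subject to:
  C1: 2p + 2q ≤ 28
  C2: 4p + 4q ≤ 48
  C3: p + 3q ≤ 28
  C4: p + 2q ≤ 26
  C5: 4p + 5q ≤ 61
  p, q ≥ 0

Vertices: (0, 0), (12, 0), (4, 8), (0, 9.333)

Evaluate the objective at each vertex of the feasible region:
  z(0, 0) = 0
  z(12, 0) = -108
  z(4, 8) = -124  ←
  z(0, 9.333) = -102.7
The minimum is at p = 4, q = 8.

(4, 8)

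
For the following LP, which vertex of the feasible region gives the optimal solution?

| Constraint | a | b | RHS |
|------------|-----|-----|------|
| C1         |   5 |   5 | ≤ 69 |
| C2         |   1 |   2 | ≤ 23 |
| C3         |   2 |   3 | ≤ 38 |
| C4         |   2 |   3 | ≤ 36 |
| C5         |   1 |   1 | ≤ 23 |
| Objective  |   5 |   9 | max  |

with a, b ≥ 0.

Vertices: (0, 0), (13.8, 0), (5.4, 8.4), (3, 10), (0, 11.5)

Evaluate the objective at each vertex of the feasible region:
  z(0, 0) = 0
  z(13.8, 0) = 69
  z(5.4, 8.4) = 102.6
  z(3, 10) = 105  ←
  z(0, 11.5) = 103.5
The maximum is at a = 3, b = 10.

(3, 10)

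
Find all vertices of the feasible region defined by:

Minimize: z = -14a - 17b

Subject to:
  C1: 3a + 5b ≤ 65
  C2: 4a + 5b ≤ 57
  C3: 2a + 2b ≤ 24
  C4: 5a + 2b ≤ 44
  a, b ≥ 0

(0, 0), (8.8, 0), (6.667, 5.333), (3, 9), (0, 11.4)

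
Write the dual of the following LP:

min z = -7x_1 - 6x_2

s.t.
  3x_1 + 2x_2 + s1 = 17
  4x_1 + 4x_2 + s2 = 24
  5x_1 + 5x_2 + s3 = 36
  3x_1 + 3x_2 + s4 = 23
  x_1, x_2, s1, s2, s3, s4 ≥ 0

Primal min cᵀx s.t. Ax ≤ b, x ≥ 0  →  Dual max −bᵀy s.t. Aᵀy ≥ −c, y ≥ 0.

Maximize: z = -17y1 - 24y2 - 36y3 - 23y4

Subject to:
  3y1 + 4y2 + 5y3 + 3y4 ≥ 7
  2y1 + 4y2 + 5y3 + 3y4 ≥ 6
  y1, y2, y3, y4 ≥ 0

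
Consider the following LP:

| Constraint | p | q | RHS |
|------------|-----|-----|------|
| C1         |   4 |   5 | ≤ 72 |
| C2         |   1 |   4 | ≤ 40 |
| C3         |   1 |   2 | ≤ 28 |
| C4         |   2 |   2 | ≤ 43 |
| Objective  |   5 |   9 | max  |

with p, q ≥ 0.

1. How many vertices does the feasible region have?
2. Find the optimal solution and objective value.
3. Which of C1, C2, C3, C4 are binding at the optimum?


1. 4
2. p = 8, q = 8, z = 112
3. C1, C2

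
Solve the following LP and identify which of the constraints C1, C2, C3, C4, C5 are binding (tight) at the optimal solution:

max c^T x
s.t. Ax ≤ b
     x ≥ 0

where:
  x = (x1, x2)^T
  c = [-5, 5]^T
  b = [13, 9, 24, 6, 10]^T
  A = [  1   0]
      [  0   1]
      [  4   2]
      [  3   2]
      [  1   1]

At x1 = 0, x2 = 3, compute slack b - a·x for each constraint:
  C1: 13 − 0 = 13  (slack)
  C2: 9 − 3 = 6  (slack)
  C3: 24 − 6 = 18  (slack)
  C4: 6 − 6 = 0  (binding)
  C5: 10 − 3 = 7  (slack)

Optimal: x1 = 0, x2 = 3
Binding: C4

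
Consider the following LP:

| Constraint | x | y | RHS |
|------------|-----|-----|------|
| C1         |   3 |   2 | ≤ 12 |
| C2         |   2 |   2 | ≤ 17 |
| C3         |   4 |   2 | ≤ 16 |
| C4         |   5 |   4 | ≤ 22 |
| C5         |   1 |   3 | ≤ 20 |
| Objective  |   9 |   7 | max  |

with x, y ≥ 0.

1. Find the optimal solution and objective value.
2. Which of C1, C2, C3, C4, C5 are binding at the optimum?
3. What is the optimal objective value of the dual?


1. x = 2, y = 3, z = 39
2. C1, C4
3. 39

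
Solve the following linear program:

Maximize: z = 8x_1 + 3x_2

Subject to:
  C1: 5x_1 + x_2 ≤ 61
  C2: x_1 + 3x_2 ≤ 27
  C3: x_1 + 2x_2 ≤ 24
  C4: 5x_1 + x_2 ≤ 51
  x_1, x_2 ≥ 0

Evaluate the objective at each vertex of the feasible region:
  z(0, 0) = 0
  z(10.2, 0) = 81.6
  z(9, 6) = 90  ←
  z(0, 9) = 27
The maximum is at x_1 = 9, x_2 = 6.

x_1 = 9, x_2 = 6, z = 90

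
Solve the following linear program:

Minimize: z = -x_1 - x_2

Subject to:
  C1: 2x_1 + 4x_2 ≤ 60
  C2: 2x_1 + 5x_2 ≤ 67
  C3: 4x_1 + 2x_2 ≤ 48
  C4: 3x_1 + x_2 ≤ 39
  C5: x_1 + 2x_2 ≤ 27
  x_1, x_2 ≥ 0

Evaluate the objective at each vertex of the feasible region:
  z(0, 0) = 0
  z(12, 0) = -12
  z(7, 10) = -17  ←
  z(1, 13) = -14
  z(0, 13.4) = -13.4
The minimum is at x_1 = 7, x_2 = 10.

x_1 = 7, x_2 = 10, z = -17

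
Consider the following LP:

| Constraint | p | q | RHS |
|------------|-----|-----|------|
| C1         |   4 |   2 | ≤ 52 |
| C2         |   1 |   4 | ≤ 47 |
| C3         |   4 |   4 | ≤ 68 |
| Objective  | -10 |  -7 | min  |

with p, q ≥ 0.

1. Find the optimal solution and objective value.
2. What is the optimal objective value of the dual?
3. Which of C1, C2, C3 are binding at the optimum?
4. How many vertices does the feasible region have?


1. p = 9, q = 8, z = -146
2. -146
3. C1, C3
4. 5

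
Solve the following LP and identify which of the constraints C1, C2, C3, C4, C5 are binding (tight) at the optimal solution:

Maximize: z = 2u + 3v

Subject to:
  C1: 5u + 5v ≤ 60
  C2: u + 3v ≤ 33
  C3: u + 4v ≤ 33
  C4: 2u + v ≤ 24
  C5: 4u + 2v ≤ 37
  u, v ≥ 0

At u = 5, v = 7, compute slack b - a·x for each constraint:
  C1: 60 − 60 = 0  (binding)
  C2: 33 − 26 = 7  (slack)
  C3: 33 − 33 = 0  (binding)
  C4: 24 − 17 = 7  (slack)
  C5: 37 − 34 = 3  (slack)

Optimal: u = 5, v = 7
Binding: C1, C3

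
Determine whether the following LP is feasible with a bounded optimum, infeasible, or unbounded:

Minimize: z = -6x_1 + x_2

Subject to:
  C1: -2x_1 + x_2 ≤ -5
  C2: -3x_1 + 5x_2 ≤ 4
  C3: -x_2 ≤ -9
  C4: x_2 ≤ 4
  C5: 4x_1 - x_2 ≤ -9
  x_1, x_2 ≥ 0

Infeasible (no feasible solution exists)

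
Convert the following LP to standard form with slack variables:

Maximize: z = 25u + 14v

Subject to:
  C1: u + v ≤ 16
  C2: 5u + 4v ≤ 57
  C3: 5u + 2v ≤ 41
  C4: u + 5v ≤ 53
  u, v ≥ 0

max z = 25u + 14v

s.t.
  u + v + s1 = 16
  5u + 4v + s2 = 57
  5u + 2v + s3 = 41
  u + 5v + s4 = 53
  u, v, s1, s2, s3, s4 ≥ 0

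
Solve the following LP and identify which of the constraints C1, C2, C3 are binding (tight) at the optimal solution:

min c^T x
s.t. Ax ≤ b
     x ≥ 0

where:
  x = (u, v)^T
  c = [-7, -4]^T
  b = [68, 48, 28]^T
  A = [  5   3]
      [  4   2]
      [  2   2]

At u = 10, v = 4, compute slack b - a·x for each constraint:
  C1: 68 − 62 = 6  (slack)
  C2: 48 − 48 = 0  (binding)
  C3: 28 − 28 = 0  (binding)

Optimal: u = 10, v = 4
Binding: C2, C3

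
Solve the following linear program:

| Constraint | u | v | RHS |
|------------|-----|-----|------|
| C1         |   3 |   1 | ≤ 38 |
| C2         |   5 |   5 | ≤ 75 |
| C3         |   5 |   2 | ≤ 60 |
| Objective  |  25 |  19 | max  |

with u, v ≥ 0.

Evaluate the objective at each vertex of the feasible region:
  z(0, 0) = 0
  z(12, 0) = 300
  z(10, 5) = 345  ←
  z(0, 15) = 285
The maximum is at u = 10, v = 5.

u = 10, v = 5, z = 345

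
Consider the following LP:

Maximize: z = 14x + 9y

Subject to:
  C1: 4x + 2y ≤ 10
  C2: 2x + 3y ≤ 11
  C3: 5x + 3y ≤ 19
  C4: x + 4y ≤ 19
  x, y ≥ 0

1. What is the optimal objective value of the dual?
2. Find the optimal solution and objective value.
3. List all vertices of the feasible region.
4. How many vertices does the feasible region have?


1. 41
2. x = 1, y = 3, z = 41
3. (0, 0), (2.5, 0), (1, 3), (0, 3.667)
4. 4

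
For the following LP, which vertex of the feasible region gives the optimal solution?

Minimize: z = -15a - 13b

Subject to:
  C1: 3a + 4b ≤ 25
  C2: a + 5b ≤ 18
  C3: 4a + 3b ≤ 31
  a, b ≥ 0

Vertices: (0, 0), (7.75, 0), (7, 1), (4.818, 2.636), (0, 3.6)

Evaluate the objective at each vertex of the feasible region:
  z(0, 0) = 0
  z(7.75, 0) = -116.2
  z(7, 1) = -118  ←
  z(4.818, 2.636) = -106.5
  z(0, 3.6) = -46.8
The minimum is at a = 7, b = 1.

(7, 1)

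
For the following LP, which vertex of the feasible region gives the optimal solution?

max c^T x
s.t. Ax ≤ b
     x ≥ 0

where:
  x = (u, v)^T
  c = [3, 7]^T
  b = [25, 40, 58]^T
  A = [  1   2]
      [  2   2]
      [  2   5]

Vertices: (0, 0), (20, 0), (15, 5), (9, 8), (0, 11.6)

Evaluate the objective at each vertex of the feasible region:
  z(0, 0) = 0
  z(20, 0) = 60
  z(15, 5) = 80
  z(9, 8) = 83  ←
  z(0, 11.6) = 81.2
The maximum is at u = 9, v = 8.

(9, 8)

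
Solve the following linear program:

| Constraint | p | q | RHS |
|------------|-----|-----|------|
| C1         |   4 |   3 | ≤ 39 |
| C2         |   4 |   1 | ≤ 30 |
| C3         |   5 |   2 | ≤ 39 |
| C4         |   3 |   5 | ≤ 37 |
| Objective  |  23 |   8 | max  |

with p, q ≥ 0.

Evaluate the objective at each vertex of the feasible region:
  z(0, 0) = 0
  z(7.5, 0) = 172.5
  z(7, 2) = 177  ←
  z(6.368, 3.579) = 175.1
  z(0, 7.4) = 59.2
The maximum is at p = 7, q = 2.

p = 7, q = 2, z = 177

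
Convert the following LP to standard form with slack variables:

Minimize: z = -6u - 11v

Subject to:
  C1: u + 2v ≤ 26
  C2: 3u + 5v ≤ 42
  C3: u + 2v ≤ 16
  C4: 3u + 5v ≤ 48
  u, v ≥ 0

min z = -6u - 11v

s.t.
  u + 2v + s1 = 26
  3u + 5v + s2 = 42
  u + 2v + s3 = 16
  3u + 5v + s4 = 48
  u, v, s1, s2, s3, s4 ≥ 0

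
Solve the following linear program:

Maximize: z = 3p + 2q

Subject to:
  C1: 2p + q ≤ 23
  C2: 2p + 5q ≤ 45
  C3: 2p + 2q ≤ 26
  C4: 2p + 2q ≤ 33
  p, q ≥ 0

Evaluate the objective at each vertex of the feasible region:
  z(0, 0) = 0
  z(11.5, 0) = 34.5
  z(10, 3) = 36  ←
  z(6.667, 6.333) = 32.67
  z(0, 9) = 18
The maximum is at p = 10, q = 3.

p = 10, q = 3, z = 36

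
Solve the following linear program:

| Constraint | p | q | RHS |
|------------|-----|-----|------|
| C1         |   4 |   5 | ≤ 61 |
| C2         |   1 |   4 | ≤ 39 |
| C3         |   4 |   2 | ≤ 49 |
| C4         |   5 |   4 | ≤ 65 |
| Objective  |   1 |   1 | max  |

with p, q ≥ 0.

Evaluate the objective at each vertex of the feasible region:
  z(0, 0) = 0
  z(12.25, 0) = 12.25
  z(11, 2.5) = 13.5
  z(9, 5) = 14  ←
  z(4.455, 8.636) = 13.09
  z(0, 9.75) = 9.75
The maximum is at p = 9, q = 5.

p = 9, q = 5, z = 14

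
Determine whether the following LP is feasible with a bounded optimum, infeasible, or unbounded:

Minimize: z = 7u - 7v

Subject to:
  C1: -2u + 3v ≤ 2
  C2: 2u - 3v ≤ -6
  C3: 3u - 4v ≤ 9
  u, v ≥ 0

Infeasible (no feasible solution exists)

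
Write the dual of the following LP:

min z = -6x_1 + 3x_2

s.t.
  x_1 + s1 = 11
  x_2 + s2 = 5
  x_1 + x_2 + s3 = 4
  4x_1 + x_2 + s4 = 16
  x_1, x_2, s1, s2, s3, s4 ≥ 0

Primal min cᵀx s.t. Ax ≤ b, x ≥ 0  →  Dual max −bᵀy s.t. Aᵀy ≥ −c, y ≥ 0.

Maximize: z = -11y1 - 5y2 - 4y3 - 16y4

Subject to:
  y1 + y3 + 4y4 ≥ 6
  y2 + y3 + y4 ≥ -3
  y1, y2, y3, y4 ≥ 0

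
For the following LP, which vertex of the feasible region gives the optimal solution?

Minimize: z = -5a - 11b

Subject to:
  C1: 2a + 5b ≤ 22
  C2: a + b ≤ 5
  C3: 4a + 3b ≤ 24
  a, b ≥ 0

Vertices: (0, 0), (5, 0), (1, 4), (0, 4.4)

Evaluate the objective at each vertex of the feasible region:
  z(0, 0) = 0
  z(5, 0) = -25
  z(1, 4) = -49  ←
  z(0, 4.4) = -48.4
The minimum is at a = 1, b = 4.

(1, 4)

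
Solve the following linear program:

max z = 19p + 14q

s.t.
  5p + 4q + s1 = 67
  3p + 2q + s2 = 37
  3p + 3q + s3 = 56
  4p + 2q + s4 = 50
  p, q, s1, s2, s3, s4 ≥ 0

Evaluate the objective at each vertex of the feasible region:
  z(0, 0) = 0
  z(12.33, 0) = 234.3
  z(7, 8) = 245  ←
  z(0, 16.75) = 234.5
The maximum is at p = 7, q = 8.

p = 7, q = 8, z = 245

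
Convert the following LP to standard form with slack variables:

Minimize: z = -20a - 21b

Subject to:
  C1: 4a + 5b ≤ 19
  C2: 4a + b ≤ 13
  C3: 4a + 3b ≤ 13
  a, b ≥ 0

min z = -20a - 21b

s.t.
  4a + 5b + s1 = 19
  4a + b + s2 = 13
  4a + 3b + s3 = 13
  a, b, s1, s2, s3 ≥ 0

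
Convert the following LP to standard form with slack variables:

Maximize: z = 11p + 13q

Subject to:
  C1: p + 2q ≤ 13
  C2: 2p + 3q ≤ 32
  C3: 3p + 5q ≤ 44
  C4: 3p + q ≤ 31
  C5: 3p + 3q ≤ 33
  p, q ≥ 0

max z = 11p + 13q

s.t.
  p + 2q + s1 = 13
  2p + 3q + s2 = 32
  3p + 5q + s3 = 44
  3p + q + s4 = 31
  3p + 3q + s5 = 33
  p, q, s1, s2, s3, s4, s5 ≥ 0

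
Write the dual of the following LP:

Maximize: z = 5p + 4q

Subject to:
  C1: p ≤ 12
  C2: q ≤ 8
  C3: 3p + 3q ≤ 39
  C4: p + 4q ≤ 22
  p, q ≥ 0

Primal max cᵀx s.t. Ax ≤ b, x ≥ 0  →  Dual min bᵀy s.t. Aᵀy ≥ c, y ≥ 0.

Minimize: z = 12y1 + 8y2 + 39y3 + 22y4

Subject to:
  y1 + 3y3 + y4 ≥ 5
  y2 + 3y3 + 4y4 ≥ 4
  y1, y2, y3, y4 ≥ 0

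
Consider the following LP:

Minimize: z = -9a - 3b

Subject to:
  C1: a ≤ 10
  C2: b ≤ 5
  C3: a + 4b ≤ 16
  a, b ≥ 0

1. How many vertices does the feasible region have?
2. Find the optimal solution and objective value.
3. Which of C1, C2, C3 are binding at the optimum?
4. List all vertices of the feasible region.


1. 4
2. a = 10, b = 1.5, z = -94.5
3. C1, C3
4. (0, 0), (10, 0), (10, 1.5), (0, 4)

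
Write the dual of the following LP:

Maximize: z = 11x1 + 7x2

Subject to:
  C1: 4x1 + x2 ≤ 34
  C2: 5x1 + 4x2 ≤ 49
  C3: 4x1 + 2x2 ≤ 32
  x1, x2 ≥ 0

Primal max cᵀx s.t. Ax ≤ b, x ≥ 0  →  Dual min bᵀy s.t. Aᵀy ≥ c, y ≥ 0.

Minimize: z = 34y1 + 49y2 + 32y3

Subject to:
  4y1 + 5y2 + 4y3 ≥ 11
  y1 + 4y2 + 2y3 ≥ 7
  y1, y2, y3 ≥ 0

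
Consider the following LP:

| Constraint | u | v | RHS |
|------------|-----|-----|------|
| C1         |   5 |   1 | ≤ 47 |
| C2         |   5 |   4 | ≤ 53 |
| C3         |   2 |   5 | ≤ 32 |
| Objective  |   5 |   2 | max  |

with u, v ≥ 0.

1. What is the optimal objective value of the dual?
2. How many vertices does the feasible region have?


1. 49
2. 5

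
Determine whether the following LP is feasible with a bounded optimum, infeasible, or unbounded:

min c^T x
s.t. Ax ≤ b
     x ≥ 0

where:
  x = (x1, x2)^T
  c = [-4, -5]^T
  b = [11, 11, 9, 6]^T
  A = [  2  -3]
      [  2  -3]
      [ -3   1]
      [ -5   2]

Unbounded (objective can decrease without bound)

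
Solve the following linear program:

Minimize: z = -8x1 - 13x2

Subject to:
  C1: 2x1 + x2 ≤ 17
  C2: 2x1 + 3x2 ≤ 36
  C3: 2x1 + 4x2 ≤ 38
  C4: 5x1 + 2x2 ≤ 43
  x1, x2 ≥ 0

Evaluate the objective at each vertex of the feasible region:
  z(0, 0) = 0
  z(8.5, 0) = -68
  z(5, 7) = -131  ←
  z(0, 9.5) = -123.5
The minimum is at x1 = 5, x2 = 7.

x1 = 5, x2 = 7, z = -131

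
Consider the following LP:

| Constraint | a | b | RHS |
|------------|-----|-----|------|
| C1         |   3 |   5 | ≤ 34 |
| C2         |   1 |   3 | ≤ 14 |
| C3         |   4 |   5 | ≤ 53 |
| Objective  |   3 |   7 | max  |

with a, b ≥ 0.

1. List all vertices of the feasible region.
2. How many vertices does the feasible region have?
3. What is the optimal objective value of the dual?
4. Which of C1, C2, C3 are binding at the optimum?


1. (0, 0), (11.33, 0), (8, 2), (0, 4.667)
2. 4
3. 38
4. C1, C2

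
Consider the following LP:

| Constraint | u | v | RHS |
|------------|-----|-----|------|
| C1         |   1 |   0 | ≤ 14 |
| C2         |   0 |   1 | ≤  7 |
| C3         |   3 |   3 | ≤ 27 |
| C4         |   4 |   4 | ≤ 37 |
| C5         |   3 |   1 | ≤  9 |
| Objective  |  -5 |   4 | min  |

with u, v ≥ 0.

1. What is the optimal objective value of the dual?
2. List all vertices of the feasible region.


1. -15
2. (0, 0), (3, 0), (0.6667, 7), (0, 7)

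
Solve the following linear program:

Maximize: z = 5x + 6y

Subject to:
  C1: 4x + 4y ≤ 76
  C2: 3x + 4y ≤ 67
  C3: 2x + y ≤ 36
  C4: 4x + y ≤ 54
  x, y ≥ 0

Evaluate the objective at each vertex of the feasible region:
  z(0, 0) = 0
  z(13.5, 0) = 67.5
  z(11.67, 7.333) = 102.3
  z(9, 10) = 105  ←
  z(0, 16.75) = 100.5
The maximum is at x = 9, y = 10.

x = 9, y = 10, z = 105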